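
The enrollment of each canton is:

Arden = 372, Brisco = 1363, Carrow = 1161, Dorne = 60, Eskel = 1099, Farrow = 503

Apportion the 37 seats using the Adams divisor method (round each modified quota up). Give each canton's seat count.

Standard divisor 4558/37 ≈ 123.189; standard quotas: Arden 3.020, Brisco 11.064, Carrow 9.425, Dorne 0.487, Eskel 8.921, Farrow 4.083.
Rounding up gives 4, 12, 10, 1, 9, 5 = 41 seats, so the divisor must be adjusted.
With modified divisor 130: modified quotas Arden 2.862, Brisco 10.485, Carrow 8.931, Dorne 0.462, Eskel 8.454, Farrow 3.869.
Rounding up: Arden 3, Brisco 11, Carrow 9, Dorne 1, Eskel 9, Farrow 4 (total 37).

Arden 3, Brisco 11, Carrow 9, Dorne 1, Eskel 9, Farrow 4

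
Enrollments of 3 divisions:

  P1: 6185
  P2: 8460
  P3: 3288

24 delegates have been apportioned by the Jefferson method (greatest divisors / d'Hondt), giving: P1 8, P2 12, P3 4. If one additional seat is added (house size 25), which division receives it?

P1

Priority for the next seat is population ÷ (current seats + 1).
Priorities: P1 687.222, P2 650.769, P3 657.600.
Highest priority: P1.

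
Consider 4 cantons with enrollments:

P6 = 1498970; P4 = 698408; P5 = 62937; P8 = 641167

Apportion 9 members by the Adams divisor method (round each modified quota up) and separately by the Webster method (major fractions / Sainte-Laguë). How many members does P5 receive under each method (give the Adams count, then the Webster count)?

1 and 0

Adams: P6 4, P4 2, P5 1, P8 2.
Webster: P6 5, P4 2, P5 0, P8 2.
P5 gets 1 under Adams and 0 under Webster.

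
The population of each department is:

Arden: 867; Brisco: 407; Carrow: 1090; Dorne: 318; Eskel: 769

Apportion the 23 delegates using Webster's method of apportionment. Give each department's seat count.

Standard divisor 3451/23 ≈ 150.043; standard quotas: Arden 5.778, Brisco 2.713, Carrow 7.265, Dorne 2.119, Eskel 5.125.
Rounding to the nearest integer gives Arden 6, Brisco 3, Carrow 7, Dorne 2, Eskel 5 — total 23, matching the house size, so no adjustment is needed.

Arden: 6; Brisco: 3; Carrow: 7; Dorne: 2; Eskel: 5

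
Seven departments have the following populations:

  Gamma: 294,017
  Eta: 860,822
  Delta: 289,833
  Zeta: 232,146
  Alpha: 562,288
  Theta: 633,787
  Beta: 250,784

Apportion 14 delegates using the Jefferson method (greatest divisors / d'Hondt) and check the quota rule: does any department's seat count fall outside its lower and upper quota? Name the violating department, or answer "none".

Standard quotas: Gamma 1.318, Eta 3.858, Delta 1.299, Zeta 1.040, Alpha 2.520, Theta 2.841, Beta 1.124.
Jefferson allocation: Gamma 1, Eta 4, Delta 1, Zeta 1, Alpha 3, Theta 3, Beta 1.
Every allocation lies between the lower and upper quota.

none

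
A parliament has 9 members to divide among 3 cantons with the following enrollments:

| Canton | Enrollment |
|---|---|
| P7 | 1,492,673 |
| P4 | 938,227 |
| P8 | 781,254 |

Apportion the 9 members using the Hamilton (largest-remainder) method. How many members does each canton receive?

Standard divisor: 3212154 ÷ 9 = 356906.
Standard quotas: P7 4.1823, P4 2.6288, P8 2.1890.
Lower quotas: P7 4, P4 2, P8 2 (sum 8, leaving 1 seat).
Remainders in descending order: P4 0.6288, P8 0.1890, P7 0.1823.
The surplus seat goes to P4.

P7 4; P4 3; P8 2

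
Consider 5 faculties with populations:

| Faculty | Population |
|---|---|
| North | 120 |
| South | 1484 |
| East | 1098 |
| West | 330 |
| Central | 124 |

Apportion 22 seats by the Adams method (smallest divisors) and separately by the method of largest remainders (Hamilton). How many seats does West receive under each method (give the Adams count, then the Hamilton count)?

3 and 2

Adams: North 1, South 10, East 7, West 3, Central 1.
Hamilton: North 1, South 10, East 8, West 2, Central 1.
West gets 3 under Adams and 2 under Hamilton.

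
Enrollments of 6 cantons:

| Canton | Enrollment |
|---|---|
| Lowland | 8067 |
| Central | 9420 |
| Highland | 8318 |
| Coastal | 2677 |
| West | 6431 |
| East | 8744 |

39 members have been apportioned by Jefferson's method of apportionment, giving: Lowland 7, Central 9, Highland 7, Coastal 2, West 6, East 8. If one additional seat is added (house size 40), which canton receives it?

Priority for the next seat is population ÷ (current seats + 1).
Priorities: Lowland 1008.375, Central 942.000, Highland 1039.750, Coastal 892.333, West 918.714, East 971.556.
Highest priority: Highland.

Highland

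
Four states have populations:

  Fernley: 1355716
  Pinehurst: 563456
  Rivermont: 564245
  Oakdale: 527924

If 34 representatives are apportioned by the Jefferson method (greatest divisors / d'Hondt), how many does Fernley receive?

16

Standard divisor 3011341/34 ≈ 88568.853; standard quotas: Fernley 15.307, Pinehurst 6.362, Rivermont 6.371, Oakdale 5.961.
Rounding down gives 15, 6, 6, 5 = 32 seats, so the divisor must be adjusted.
With modified divisor 82700: modified quotas Fernley 16.393, Pinehurst 6.813, Rivermont 6.823, Oakdale 6.384.
Rounding down: Fernley 16, Pinehurst 6, Rivermont 6, Oakdale 6 (total 34).
Fernley receives 16.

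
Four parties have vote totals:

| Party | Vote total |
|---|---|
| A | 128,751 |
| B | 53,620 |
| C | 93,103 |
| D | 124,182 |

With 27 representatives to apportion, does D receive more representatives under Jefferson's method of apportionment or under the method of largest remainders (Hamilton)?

Jefferson

Jefferson: A 9, B 3, C 6, D 9.
Hamilton: A 9, B 4, C 6, D 8.
D gets 9 under Jefferson and 8 under Hamilton.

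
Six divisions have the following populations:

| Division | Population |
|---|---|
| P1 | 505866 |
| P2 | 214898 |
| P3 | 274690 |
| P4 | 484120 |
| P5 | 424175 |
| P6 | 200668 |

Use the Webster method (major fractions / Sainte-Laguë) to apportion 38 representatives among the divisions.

Standard divisor 2104417/38 ≈ 55379.395; standard quotas: P1 9.135, P2 3.880, P3 4.960, P4 8.742, P5 7.659, P6 3.624.
Rounding to the nearest integer gives 9, 4, 5, 9, 8, 4 = 39 seats, so the divisor must be adjusted.
With modified divisor 56800: modified quotas P1 8.906, P2 3.783, P3 4.836, P4 8.523, P5 7.468, P6 3.533.
Rounding to the nearest integer: P1 9, P2 4, P3 5, P4 9, P5 7, P6 4 (total 38).

P1: 9; P2: 4; P3: 5; P4: 9; P5: 7; P6: 4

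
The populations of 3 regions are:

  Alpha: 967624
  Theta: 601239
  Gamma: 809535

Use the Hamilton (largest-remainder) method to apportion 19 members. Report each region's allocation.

Alpha 8; Theta 5; Gamma 6

Total 2378398; standard divisor 2378398/19 ≈ 125178.842.
Standard quotas: Alpha 7.7299, Theta 4.8030, Gamma 6.4670.
Lower quotas: Alpha 7, Theta 4, Gamma 6 (sum 17, leaving 2 seats).
Remainders in descending order: Theta 0.8030, Alpha 0.7299, Gamma 0.4670.
The surplus seats go to Theta, Alpha.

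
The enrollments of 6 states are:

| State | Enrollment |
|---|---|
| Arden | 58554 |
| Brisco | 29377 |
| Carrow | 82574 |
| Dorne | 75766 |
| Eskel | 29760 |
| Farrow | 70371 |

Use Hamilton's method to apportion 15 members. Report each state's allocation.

Arden 3, Brisco 1, Carrow 4, Dorne 3, Eskel 1, Farrow 3

Total 346402; standard divisor 346402/15 ≈ 23093.467.
Standard quotas: Arden 2.5355, Brisco 1.2721, Carrow 3.5756, Dorne 3.2808, Eskel 1.2887, Farrow 3.0472.
Lower quotas: Arden 2, Brisco 1, Carrow 3, Dorne 3, Eskel 1, Farrow 3 (sum 13, leaving 2 seats).
Remainders in descending order: Carrow 0.5756, Arden 0.5355, Eskel 0.2887, Dorne 0.2808, Brisco 0.2721, Farrow 0.0472.
Largest remainders: Carrow, Arden receive the extra seats.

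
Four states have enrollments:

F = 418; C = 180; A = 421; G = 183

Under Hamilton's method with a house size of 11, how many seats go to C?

Standard divisor: 1202 ÷ 11 ≈ 109.273.
Standard quotas: F 3.825, C 1.647, A 3.853, G 1.675.
Lower quotas: F 3, C 1, A 3, G 1 (sum 8, leaving 3 seats).
Remainders in descending order: A 0.853, F 0.825, G 0.675, C 0.647.
The surplus seats go to A, F, G.
C receives 1.

1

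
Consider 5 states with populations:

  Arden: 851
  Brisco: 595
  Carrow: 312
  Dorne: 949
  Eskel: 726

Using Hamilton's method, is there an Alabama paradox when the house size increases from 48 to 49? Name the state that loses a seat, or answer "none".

Carrow

At 48 seats: Arden 12, Brisco 8, Carrow 5, Dorne 13, Eskel 10.
At 49 seats: Arden 12, Brisco 9, Carrow 4, Dorne 14, Eskel 10.
Carrow drops from 5 to 4.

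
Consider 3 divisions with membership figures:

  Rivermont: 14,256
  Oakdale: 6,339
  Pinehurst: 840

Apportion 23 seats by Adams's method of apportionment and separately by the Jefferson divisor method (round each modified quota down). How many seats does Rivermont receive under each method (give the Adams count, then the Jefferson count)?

Adams: Rivermont 15, Oakdale 7, Pinehurst 1.
Jefferson: Rivermont 16, Oakdale 7, Pinehurst 0.
Rivermont gets 15 under Adams and 16 under Jefferson.

15 and 16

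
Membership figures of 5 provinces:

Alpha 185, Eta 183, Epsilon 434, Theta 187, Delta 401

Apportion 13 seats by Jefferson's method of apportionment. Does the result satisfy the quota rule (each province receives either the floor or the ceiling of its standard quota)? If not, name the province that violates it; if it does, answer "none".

none

Standard quotas: Alpha 1.730, Eta 1.712, Epsilon 4.059, Theta 1.749, Delta 3.750.
Jefferson allocation: Alpha 2, Eta 1, Epsilon 4, Theta 2, Delta 4.
Every allocation lies between the lower and upper quota.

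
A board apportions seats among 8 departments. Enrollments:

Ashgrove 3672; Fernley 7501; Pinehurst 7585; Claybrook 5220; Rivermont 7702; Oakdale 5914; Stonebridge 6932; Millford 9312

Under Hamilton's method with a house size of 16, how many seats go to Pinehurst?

Total 53838; standard divisor 53838/16 ≈ 3364.875.
Standard quotas: Ashgrove 1.0913, Fernley 2.2292, Pinehurst 2.2542, Claybrook 1.5513, Rivermont 2.2889, Oakdale 1.7576, Stonebridge 2.0601, Millford 2.7674.
Lower quotas: Ashgrove 1, Fernley 2, Pinehurst 2, Claybrook 1, Rivermont 2, Oakdale 1, Stonebridge 2, Millford 2 (sum 13, leaving 3 seats).
Remainders in descending order: Millford 0.7674, Oakdale 0.7576, Claybrook 0.5513, Rivermont 0.2889, Pinehurst 0.2542, Fernley 0.2292, Ashgrove 0.0913, Stonebridge 0.0601.
Largest remainders: Millford, Oakdale, Claybrook receive the extra seats.
Pinehurst receives 2.

2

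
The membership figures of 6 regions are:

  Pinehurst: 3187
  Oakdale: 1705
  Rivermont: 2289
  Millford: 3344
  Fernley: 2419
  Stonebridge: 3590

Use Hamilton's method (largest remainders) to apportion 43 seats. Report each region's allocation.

Total 16534; standard divisor 16534/43 ≈ 384.512.
Standard quotas: Pinehurst 8.288, Oakdale 4.434, Rivermont 5.953, Millford 8.697, Fernley 6.291, Stonebridge 9.337.
Lower quotas: Pinehurst 8, Oakdale 4, Rivermont 5, Millford 8, Fernley 6, Stonebridge 9 (sum 40, leaving 3 seats).
Remainders in descending order: Rivermont 0.953, Millford 0.697, Oakdale 0.434, Stonebridge 0.337, Fernley 0.291, Pinehurst 0.288.
The surplus seats go to Rivermont, Millford, Oakdale.

Pinehurst: 8, Oakdale: 5, Rivermont: 6, Millford: 9, Fernley: 6, Stonebridge: 9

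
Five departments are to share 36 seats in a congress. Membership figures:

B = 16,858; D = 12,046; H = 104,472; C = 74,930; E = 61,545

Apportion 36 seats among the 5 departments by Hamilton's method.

The standard divisor is 269851/36 ≈ 7495.861.
Standard quotas: B 2.2490, D 1.6070, H 13.9373, C 9.9962, E 8.2105.
Lower quotas: B 2, D 1, H 13, C 9, E 8 (sum 33, leaving 3 seats).
Remainders in descending order: C 0.9962, H 0.9373, D 0.6070, B 0.2490, E 0.2105.
The surplus seats go to C, H, D.

B: 2; D: 2; H: 14; C: 10; E: 8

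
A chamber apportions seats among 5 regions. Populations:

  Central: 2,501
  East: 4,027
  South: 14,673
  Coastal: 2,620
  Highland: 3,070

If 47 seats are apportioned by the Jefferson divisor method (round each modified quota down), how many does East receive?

Standard divisor 26891/47 ≈ 572.149; standard quotas: Central 4.371, East 7.038, South 25.645, Coastal 4.579, Highland 5.366.
Rounding down gives 4, 7, 25, 4, 5 = 45 seats, so the divisor must be adjusted.
With modified divisor 530: modified quotas Central 4.719, East 7.598, South 27.685, Coastal 4.943, Highland 5.792.
Rounding down: Central 4, East 7, South 27, Coastal 4, Highland 5 (total 47).
East receives 7.

7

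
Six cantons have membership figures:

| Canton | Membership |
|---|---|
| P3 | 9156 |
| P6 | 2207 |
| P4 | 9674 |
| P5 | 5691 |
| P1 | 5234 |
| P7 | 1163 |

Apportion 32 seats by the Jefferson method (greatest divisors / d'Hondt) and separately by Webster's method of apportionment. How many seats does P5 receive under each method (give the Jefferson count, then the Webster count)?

5 and 6

Jefferson: P3 9, P6 2, P4 10, P5 5, P1 5, P7 1.
Webster: P3 9, P6 2, P4 9, P5 6, P1 5, P7 1.
P5 gets 5 under Jefferson and 6 under Webster.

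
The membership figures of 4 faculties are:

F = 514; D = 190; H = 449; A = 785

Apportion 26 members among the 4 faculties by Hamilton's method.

F=7, D=3, H=6, A=10

The standard divisor is 1938/26 ≈ 74.538.
Standard quotas: F 6.896, D 2.549, H 6.024, A 10.531.
Lower quotas: F 6, D 2, H 6, A 10 (sum 24, leaving 2 seats).
Remainders in descending order: F 0.896, D 0.549, A 0.531, H 0.024.
The surplus seats go to F, D.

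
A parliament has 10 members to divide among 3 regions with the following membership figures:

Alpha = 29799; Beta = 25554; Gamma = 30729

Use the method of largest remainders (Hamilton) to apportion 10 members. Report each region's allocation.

Total 86082; standard divisor 86082/10 ≈ 8608.2.
Standard quotas: Alpha 3.4617, Beta 2.9686, Gamma 3.5697.
Lower quotas: Alpha 3, Beta 2, Gamma 3 (sum 8, leaving 2 seats).
Remainders in descending order: Beta 0.9686, Gamma 0.5697, Alpha 0.4617.
Largest remainders: Beta, Gamma receive the extra seats.

Alpha 3; Beta 3; Gamma 4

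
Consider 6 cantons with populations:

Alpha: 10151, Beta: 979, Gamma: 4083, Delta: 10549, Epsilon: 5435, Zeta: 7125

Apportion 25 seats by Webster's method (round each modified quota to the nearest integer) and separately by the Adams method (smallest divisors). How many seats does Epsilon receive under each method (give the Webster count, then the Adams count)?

Webster: Alpha 6, Beta 1, Gamma 3, Delta 7, Epsilon 3, Zeta 5.
Adams: Alpha 6, Beta 1, Gamma 3, Delta 6, Epsilon 4, Zeta 5.
Epsilon gets 3 under Webster and 4 under Adams.

3 and 4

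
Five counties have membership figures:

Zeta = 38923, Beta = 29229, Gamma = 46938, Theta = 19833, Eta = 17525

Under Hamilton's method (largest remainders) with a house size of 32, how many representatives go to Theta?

Total 152448; standard divisor 152448/32 = 4764.
Standard quotas: Zeta 8.1702, Beta 6.1354, Gamma 9.8526, Theta 4.1631, Eta 3.6786.
Lower quotas: Zeta 8, Beta 6, Gamma 9, Theta 4, Eta 3 (sum 30, leaving 2 seats).
Remainders in descending order: Gamma 0.8526, Eta 0.6786, Zeta 0.1702, Theta 0.1631, Beta 0.1354.
The surplus seats go to Gamma, Eta.
Theta receives 4.

4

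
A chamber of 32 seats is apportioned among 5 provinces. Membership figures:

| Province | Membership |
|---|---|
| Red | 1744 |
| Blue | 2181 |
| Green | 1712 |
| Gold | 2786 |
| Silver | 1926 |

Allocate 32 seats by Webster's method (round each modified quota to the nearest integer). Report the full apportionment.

Red=5; Blue=7; Green=5; Gold=9; Silver=6

Standard divisor 10349/32 ≈ 323.406; standard quotas: Red 5.393, Blue 6.744, Green 5.294, Gold 8.615, Silver 5.955.
Rounding to the nearest integer gives Red 5, Blue 7, Green 5, Gold 9, Silver 6 — total 32, matching the house size, so no adjustment is needed.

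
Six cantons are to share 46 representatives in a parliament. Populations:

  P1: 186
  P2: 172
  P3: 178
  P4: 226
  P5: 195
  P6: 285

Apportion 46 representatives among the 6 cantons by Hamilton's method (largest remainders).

Total 1242; standard divisor 1242/46 = 27.
Standard quotas: P1 6.889, P2 6.370, P3 6.593, P4 8.370, P5 7.222, P6 10.556.
Lower quotas: P1 6, P2 6, P3 6, P4 8, P5 7, P6 10 (sum 43, leaving 3 seats).
Remainders in descending order: P1 0.889, P3 0.593, P6 0.556, P2 0.370, P4 0.370, P5 0.222.
Largest remainders: P1, P3, P6 receive the extra seats.

P1: 7, P2: 6, P3: 7, P4: 8, P5: 7, P6: 11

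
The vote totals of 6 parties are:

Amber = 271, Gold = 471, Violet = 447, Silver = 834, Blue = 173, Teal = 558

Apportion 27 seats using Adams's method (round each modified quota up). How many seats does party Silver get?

Standard divisor 2754/27 ≈ 102; standard quotas: Amber 2.657, Gold 4.618, Violet 4.382, Silver 8.176, Blue 1.696, Teal 5.471.
Rounding up gives 3, 5, 5, 9, 2, 6 = 30 seats, so the divisor must be adjusted.
With modified divisor 115: modified quotas Amber 2.357, Gold 4.096, Violet 3.887, Silver 7.252, Blue 1.504, Teal 4.852.
Rounding up: Amber 3, Gold 5, Violet 4, Silver 8, Blue 2, Teal 5 (total 27).
Silver receives 8.

8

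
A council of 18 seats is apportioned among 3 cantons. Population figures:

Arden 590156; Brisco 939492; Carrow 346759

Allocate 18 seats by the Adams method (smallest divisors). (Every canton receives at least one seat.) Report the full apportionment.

Arden=6, Brisco=9, Carrow=3

Standard divisor 1876407/18 ≈ 104244.833; standard quotas: Arden 5.661, Brisco 9.012, Carrow 3.326.
Rounding up gives 6, 10, 4 = 20 seats, so the divisor must be adjusted.
With modified divisor 116500: modified quotas Arden 5.066, Brisco 8.064, Carrow 2.976.
Rounding up: Arden 6, Brisco 9, Carrow 3 (total 18).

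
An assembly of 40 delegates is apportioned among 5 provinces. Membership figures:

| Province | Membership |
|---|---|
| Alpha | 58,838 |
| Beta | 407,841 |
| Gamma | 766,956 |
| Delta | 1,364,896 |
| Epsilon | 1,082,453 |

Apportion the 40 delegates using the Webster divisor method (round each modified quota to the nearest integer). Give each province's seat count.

Alpha 1, Beta 4, Gamma 8, Delta 15, Epsilon 12

Standard divisor 3680984/40 ≈ 92024.6; standard quotas: Alpha 0.639, Beta 4.432, Gamma 8.334, Delta 14.832, Epsilon 11.763.
Rounding to the nearest integer gives Alpha 1, Beta 4, Gamma 8, Delta 15, Epsilon 12 — total 40, matching the house size, so no adjustment is needed.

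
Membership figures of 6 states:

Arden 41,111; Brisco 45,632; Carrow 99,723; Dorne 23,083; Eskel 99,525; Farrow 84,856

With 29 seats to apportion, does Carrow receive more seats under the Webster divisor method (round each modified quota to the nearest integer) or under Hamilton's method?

Webster

Webster: Arden 3, Brisco 3, Carrow 8, Dorne 2, Eskel 7, Farrow 6.
Hamilton: Arden 3, Brisco 4, Carrow 7, Dorne 2, Eskel 7, Farrow 6.
Carrow gets 8 under Webster and 7 under Hamilton.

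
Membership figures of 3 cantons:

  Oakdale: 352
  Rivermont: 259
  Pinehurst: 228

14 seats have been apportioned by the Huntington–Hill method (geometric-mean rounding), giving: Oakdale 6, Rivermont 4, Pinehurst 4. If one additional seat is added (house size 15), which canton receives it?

Priority for the next seat is population ÷ (√(s·(s+1))).
Priorities: Oakdale 54.315, Rivermont 57.914, Pinehurst 50.982.
Highest priority: Rivermont.

Rivermont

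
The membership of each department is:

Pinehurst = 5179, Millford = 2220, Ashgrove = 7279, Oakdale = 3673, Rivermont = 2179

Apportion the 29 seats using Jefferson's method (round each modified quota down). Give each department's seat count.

Pinehurst 7, Millford 3, Ashgrove 11, Oakdale 5, Rivermont 3

Standard divisor 20530/29 ≈ 707.931; standard quotas: Pinehurst 7.316, Millford 3.136, Ashgrove 10.282, Oakdale 5.188, Rivermont 3.078.
Rounding down gives 7, 3, 10, 5, 3 = 28 seats, so the divisor must be adjusted.
With modified divisor 650: modified quotas Pinehurst 7.968, Millford 3.415, Ashgrove 11.198, Oakdale 5.651, Rivermont 3.352.
Rounding down: Pinehurst 7, Millford 3, Ashgrove 11, Oakdale 5, Rivermont 3 (total 29).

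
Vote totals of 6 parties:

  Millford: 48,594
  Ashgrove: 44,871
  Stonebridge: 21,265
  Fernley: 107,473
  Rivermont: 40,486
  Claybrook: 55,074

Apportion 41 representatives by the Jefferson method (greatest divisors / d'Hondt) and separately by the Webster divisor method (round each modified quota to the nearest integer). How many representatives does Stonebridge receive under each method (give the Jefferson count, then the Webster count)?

2 and 3

Jefferson: Millford 6, Ashgrove 6, Stonebridge 2, Fernley 15, Rivermont 5, Claybrook 7.
Webster: Millford 6, Ashgrove 6, Stonebridge 3, Fernley 14, Rivermont 5, Claybrook 7.
Stonebridge gets 2 under Jefferson and 3 under Webster.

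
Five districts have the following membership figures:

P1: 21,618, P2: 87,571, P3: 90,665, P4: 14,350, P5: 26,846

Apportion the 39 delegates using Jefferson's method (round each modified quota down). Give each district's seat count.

Standard divisor 241050/39 ≈ 6180.769; standard quotas: P1 3.498, P2 14.168, P3 14.669, P4 2.322, P5 4.343.
Rounding down gives 3, 14, 14, 2, 4 = 37 seats, so the divisor must be adjusted.
With modified divisor 5800: modified quotas P1 3.727, P2 15.098, P3 15.632, P4 2.474, P5 4.629.
Rounding down: P1 3, P2 15, P3 15, P4 2, P5 4 (total 39).

P1 3, P2 15, P3 15, P4 2, P5 4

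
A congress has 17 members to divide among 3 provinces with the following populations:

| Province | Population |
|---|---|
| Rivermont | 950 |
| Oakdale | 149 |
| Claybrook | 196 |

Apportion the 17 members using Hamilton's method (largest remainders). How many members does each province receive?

Rivermont=12, Oakdale=2, Claybrook=3

Standard divisor: 1295 ÷ 17 ≈ 76.176.
Standard quotas: Rivermont 12.471, Oakdale 1.956, Claybrook 2.573.
Lower quotas: Rivermont 12, Oakdale 1, Claybrook 2 (sum 15, leaving 2 seats).
Remainders in descending order: Oakdale 0.956, Claybrook 0.573, Rivermont 0.471.
The surplus seats go to Oakdale, Claybrook.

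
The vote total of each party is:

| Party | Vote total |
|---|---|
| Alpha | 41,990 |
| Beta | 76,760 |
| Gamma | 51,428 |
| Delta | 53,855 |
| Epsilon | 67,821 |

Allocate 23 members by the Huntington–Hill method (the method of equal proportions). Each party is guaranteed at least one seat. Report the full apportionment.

Alpha=3; Beta=6; Gamma=4; Delta=4; Epsilon=6

With divisor 12252: modified quotas Alpha 3.427, Beta 6.265, Gamma 4.198, Delta 4.396, Epsilon 5.536.
Geometric-mean thresholds: Alpha √(3·4)=3.464, Beta √(6·7)=6.481, Gamma √(4·5)=4.472, Delta √(4·5)=4.472, Epsilon √(5·6)=5.477.
Each quota rounded against its threshold gives Alpha 3, Beta 6, Gamma 4, Delta 4, Epsilon 6 (total 23).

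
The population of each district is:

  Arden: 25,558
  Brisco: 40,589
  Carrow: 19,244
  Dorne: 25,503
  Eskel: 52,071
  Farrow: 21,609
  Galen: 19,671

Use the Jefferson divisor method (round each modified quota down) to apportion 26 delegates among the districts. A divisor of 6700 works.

Arden 3, Brisco 6, Carrow 2, Dorne 3, Eskel 7, Farrow 3, Galen 2

With modified divisor 6700: modified quotas Arden 3.815, Brisco 6.058, Carrow 2.872, Dorne 3.806, Eskel 7.772, Farrow 3.225, Galen 2.936.
Rounding down: Arden 3, Brisco 6, Carrow 2, Dorne 3, Eskel 7, Farrow 3, Galen 2 (total 26).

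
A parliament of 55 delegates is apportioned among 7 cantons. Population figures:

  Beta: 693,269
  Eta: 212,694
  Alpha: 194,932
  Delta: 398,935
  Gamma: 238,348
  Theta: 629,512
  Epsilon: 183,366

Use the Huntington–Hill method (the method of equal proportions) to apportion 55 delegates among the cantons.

With divisor 46839: modified quotas Beta 14.801, Eta 4.541, Alpha 4.162, Delta 8.517, Gamma 5.089, Theta 13.440, Epsilon 3.915.
Geometric-mean thresholds: Beta √(14·15)=14.491, Eta √(4·5)=4.472, Alpha √(4·5)=4.472, Delta √(8·9)=8.485, Gamma √(5·6)=5.477, Theta √(13·14)=13.491, Epsilon √(3·4)=3.464.
Each quota rounded against its threshold gives Beta 15, Eta 5, Alpha 4, Delta 9, Gamma 5, Theta 13, Epsilon 4 (total 55).

Beta 15, Eta 5, Alpha 4, Delta 9, Gamma 5, Theta 13, Epsilon 4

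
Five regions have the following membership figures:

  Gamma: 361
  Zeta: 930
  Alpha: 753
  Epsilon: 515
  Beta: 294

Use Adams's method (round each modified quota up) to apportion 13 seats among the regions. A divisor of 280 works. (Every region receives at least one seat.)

Gamma: 2, Zeta: 4, Alpha: 3, Epsilon: 2, Beta: 2

With modified divisor 280: modified quotas Gamma 1.289, Zeta 3.321, Alpha 2.689, Epsilon 1.839, Beta 1.050.
Rounding up: Gamma 2, Zeta 4, Alpha 3, Epsilon 2, Beta 2 (total 13).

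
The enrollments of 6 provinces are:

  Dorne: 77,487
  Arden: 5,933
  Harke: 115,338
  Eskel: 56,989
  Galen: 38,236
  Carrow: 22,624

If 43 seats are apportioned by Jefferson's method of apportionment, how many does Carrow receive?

3

Standard divisor 316607/43 ≈ 7362.953; standard quotas: Dorne 10.524, Arden 0.806, Harke 15.665, Eskel 7.740, Galen 5.193, Carrow 3.073.
Rounding down gives 10, 0, 15, 7, 5, 3 = 40 seats, so the divisor must be adjusted.
With modified divisor 6900: modified quotas Dorne 11.230, Arden 0.860, Harke 16.716, Eskel 8.259, Galen 5.541, Carrow 3.279.
Rounding down: Dorne 11, Arden 0, Harke 16, Eskel 8, Galen 5, Carrow 3 (total 43).
Carrow receives 3.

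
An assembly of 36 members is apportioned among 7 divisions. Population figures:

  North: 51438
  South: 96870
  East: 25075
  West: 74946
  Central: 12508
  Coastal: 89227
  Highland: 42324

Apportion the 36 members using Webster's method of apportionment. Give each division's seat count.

North: 5; South: 9; East: 2; West: 7; Central: 1; Coastal: 8; Highland: 4

Standard divisor 392388/36 ≈ 10899.667; standard quotas: North 4.719, South 8.887, East 2.301, West 6.876, Central 1.148, Coastal 8.186, Highland 3.883.
Rounding to the nearest integer gives North 5, South 9, East 2, West 7, Central 1, Coastal 8, Highland 4 — total 36, matching the house size, so no adjustment is needed.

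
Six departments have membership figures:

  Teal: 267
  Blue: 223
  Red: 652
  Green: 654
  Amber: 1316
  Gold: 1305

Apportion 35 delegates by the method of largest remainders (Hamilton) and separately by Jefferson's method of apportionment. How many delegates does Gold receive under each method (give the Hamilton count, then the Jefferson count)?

Hamilton: Teal 2, Blue 2, Red 5, Green 5, Amber 11, Gold 10.
Jefferson: Teal 2, Blue 1, Red 5, Green 5, Amber 11, Gold 11.
Gold gets 10 under Hamilton and 11 under Jefferson.

10 and 11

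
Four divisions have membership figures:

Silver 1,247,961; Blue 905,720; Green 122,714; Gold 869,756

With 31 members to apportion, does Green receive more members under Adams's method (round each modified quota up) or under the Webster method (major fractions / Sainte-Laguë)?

Adams

Adams: Silver 12, Blue 9, Green 2, Gold 8.
Webster: Silver 12, Blue 9, Green 1, Gold 9.
Green gets 2 under Adams and 1 under Webster.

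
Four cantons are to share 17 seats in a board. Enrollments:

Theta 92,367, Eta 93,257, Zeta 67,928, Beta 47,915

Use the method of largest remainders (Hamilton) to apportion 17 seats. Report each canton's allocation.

Theta 5, Eta 5, Zeta 4, Beta 3

The standard divisor is 301467/17 ≈ 17733.353.
Standard quotas: Theta 5.2087, Eta 5.2588, Zeta 3.8305, Beta 2.7020.
Lower quotas: Theta 5, Eta 5, Zeta 3, Beta 2 (sum 15, leaving 2 seats).
Remainders in descending order: Zeta 0.8305, Beta 0.7020, Eta 0.2588, Theta 0.2087.
The surplus seats go to Zeta, Beta.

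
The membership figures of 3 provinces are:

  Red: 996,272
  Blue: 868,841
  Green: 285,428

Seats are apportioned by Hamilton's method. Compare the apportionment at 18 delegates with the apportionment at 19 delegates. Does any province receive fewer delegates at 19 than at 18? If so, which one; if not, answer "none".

Green

At 18 seats: Red 8, Blue 7, Green 3.
At 19 seats: Red 9, Blue 8, Green 2.
Green drops from 3 to 2.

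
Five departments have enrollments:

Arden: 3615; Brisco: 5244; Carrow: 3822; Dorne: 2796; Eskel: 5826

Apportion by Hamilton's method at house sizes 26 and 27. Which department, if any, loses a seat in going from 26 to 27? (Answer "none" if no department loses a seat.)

At 26 seats: Arden 4, Brisco 6, Carrow 5, Dorne 4, Eskel 7.
At 27 seats: Arden 5, Brisco 7, Carrow 5, Dorne 3, Eskel 7.
Dorne drops from 4 to 3.

Dorne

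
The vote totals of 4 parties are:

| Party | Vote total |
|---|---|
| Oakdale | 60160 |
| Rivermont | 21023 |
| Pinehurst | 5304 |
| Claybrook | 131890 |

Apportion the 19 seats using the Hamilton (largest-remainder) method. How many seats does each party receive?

Oakdale 5, Rivermont 2, Pinehurst 0, Claybrook 12

Standard divisor: 218377 ÷ 19 ≈ 11493.526.
Standard quotas: Oakdale 5.2343, Rivermont 1.8291, Pinehurst 0.4615, Claybrook 11.4752.
Lower quotas: Oakdale 5, Rivermont 1, Pinehurst 0, Claybrook 11 (sum 17, leaving 2 seats).
Remainders in descending order: Rivermont 0.8291, Claybrook 0.4752, Pinehurst 0.4615, Oakdale 0.2343.
The surplus seats go to Rivermont, Claybrook.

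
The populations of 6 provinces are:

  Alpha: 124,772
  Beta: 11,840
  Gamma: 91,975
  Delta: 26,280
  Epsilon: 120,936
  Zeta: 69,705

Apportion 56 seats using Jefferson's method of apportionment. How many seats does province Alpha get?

Standard divisor 445508/56 ≈ 7955.5; standard quotas: Alpha 15.684, Beta 1.488, Gamma 11.561, Delta 3.303, Epsilon 15.202, Zeta 8.762.
Rounding down gives 15, 1, 11, 3, 15, 8 = 53 seats, so the divisor must be adjusted.
With modified divisor 7600: modified quotas Alpha 16.417, Beta 1.558, Gamma 12.102, Delta 3.458, Epsilon 15.913, Zeta 9.172.
Rounding down: Alpha 16, Beta 1, Gamma 12, Delta 3, Epsilon 15, Zeta 9 (total 56).
Alpha receives 16.

16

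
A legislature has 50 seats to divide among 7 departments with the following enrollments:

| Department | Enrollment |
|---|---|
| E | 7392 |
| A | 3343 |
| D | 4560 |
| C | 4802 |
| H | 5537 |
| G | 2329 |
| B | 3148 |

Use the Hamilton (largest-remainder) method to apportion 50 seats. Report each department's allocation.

E: 12, A: 5, D: 7, C: 8, H: 9, G: 4, B: 5

The standard divisor is 31111/50 ≈ 622.22.
Standard quotas: E 11.8800, A 5.3727, D 7.3286, C 7.7175, H 8.8988, G 3.7430, B 5.0593.
Lower quotas: E 11, A 5, D 7, C 7, H 8, G 3, B 5 (sum 46, leaving 4 seats).
Remainders in descending order: H 0.8988, E 0.8800, G 0.7430, C 0.7175, A 0.3727, D 0.3286, B 0.0593.
The surplus seats go to H, E, G, C.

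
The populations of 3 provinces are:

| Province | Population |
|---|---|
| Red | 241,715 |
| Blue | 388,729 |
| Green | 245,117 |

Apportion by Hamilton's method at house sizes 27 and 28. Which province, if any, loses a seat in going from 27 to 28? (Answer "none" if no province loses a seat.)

none

At 27 seats: Red 7, Blue 12, Green 8.
At 28 seats: Red 8, Blue 12, Green 8.
No province's allocation decreased.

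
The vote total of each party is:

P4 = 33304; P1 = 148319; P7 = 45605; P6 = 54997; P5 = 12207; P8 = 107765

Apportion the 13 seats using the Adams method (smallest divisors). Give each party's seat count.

P4 1, P1 4, P7 2, P6 2, P5 1, P8 3

Standard divisor 402197/13 ≈ 30938.231; standard quotas: P4 1.076, P1 4.794, P7 1.474, P6 1.778, P5 0.395, P8 3.483.
Rounding up gives 2, 5, 2, 2, 1, 4 = 16 seats, so the divisor must be adjusted.
With modified divisor 41300: modified quotas P4 0.806, P1 3.591, P7 1.104, P6 1.332, P5 0.296, P8 2.609.
Rounding up: P4 1, P1 4, P7 2, P6 2, P5 1, P8 3 (total 13).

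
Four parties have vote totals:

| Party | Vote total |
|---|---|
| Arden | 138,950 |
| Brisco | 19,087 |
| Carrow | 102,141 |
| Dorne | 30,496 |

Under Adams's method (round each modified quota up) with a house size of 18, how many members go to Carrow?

Standard divisor 290674/18 ≈ 16148.556; standard quotas: Arden 8.604, Brisco 1.182, Carrow 6.325, Dorne 1.888.
Rounding up gives 9, 2, 7, 2 = 20 seats, so the divisor must be adjusted.
With modified divisor 18200: modified quotas Arden 7.635, Brisco 1.049, Carrow 5.612, Dorne 1.676.
Rounding up: Arden 8, Brisco 2, Carrow 6, Dorne 2 (total 18).
Carrow receives 6.

6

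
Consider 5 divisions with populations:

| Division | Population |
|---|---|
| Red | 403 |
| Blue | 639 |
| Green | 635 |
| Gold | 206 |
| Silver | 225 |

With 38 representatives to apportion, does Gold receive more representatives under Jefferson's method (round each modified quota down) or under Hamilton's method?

Hamilton

Jefferson: Red 7, Blue 12, Green 12, Gold 3, Silver 4.
Hamilton: Red 7, Blue 12, Green 11, Gold 4, Silver 4.
Gold gets 3 under Jefferson and 4 under Hamilton.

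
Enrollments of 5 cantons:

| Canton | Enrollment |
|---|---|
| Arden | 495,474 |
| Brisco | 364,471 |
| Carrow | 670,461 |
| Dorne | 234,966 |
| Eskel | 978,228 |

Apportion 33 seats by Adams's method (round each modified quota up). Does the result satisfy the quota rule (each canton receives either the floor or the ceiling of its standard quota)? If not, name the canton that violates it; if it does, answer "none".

none

Standard quotas: Arden 5.960, Brisco 4.384, Carrow 8.064, Dorne 2.826, Eskel 11.766.
Adams allocation: Arden 6, Brisco 5, Carrow 8, Dorne 3, Eskel 11.
Every allocation lies between the lower and upper quota.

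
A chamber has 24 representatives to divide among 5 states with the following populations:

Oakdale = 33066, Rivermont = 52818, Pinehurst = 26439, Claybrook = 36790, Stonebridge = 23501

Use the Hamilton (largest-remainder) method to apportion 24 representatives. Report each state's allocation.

Total 172614; standard divisor 172614/24 ≈ 7192.25.
Standard quotas: Oakdale 4.5974, Rivermont 7.3437, Pinehurst 3.6760, Claybrook 5.1152, Stonebridge 3.2675.
Lower quotas: Oakdale 4, Rivermont 7, Pinehurst 3, Claybrook 5, Stonebridge 3 (sum 22, leaving 2 seats).
Remainders in descending order: Pinehurst 0.6760, Oakdale 0.5974, Rivermont 0.3437, Stonebridge 0.2675, Claybrook 0.1152.
The surplus seats go to Pinehurst, Oakdale.

Oakdale: 5, Rivermont: 7, Pinehurst: 4, Claybrook: 5, Stonebridge: 3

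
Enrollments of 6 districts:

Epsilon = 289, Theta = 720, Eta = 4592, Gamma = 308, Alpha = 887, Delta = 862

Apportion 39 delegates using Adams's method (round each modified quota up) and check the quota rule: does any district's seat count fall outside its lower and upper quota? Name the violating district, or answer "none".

Standard quotas: Epsilon 1.472, Theta 3.667, Eta 23.386, Gamma 1.569, Alpha 4.517, Delta 4.390.
Adams allocation: Epsilon 2, Theta 4, Eta 22, Gamma 2, Alpha 5, Delta 4.
Eta has quota 23.386 (lower 23, upper 24) but receives 22 — outside the quota interval.

Eta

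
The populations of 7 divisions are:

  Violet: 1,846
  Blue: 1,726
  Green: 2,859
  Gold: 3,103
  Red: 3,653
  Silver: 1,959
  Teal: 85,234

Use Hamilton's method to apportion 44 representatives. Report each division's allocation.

Violet: 1, Blue: 1, Green: 1, Gold: 1, Red: 2, Silver: 1, Teal: 37

The standard divisor is 100380/44 ≈ 2281.364.
Standard quotas: Violet 0.8092, Blue 0.7566, Green 1.2532, Gold 1.3602, Red 1.6012, Silver 0.8587, Teal 37.3610.
Lower quotas: Violet 0, Blue 0, Green 1, Gold 1, Red 1, Silver 0, Teal 37 (sum 40, leaving 4 seats).
Remainders in descending order: Silver 0.8587, Violet 0.8092, Blue 0.7566, Red 0.6012, Teal 0.3610, Gold 0.3602, Green 0.2532.
The surplus seats go to Silver, Violet, Blue, Red.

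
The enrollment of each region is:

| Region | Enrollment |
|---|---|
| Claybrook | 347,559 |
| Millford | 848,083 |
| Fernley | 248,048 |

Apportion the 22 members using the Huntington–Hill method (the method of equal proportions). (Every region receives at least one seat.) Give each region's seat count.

With divisor 65678: modified quotas Claybrook 5.292, Millford 12.913, Fernley 3.777.
Geometric-mean thresholds: Claybrook √(5·6)=5.477, Millford √(12·13)=12.490, Fernley √(3·4)=3.464.
Each quota rounded against its threshold gives Claybrook 5, Millford 13, Fernley 4 (total 22).

Claybrook=5, Millford=13, Fernley=4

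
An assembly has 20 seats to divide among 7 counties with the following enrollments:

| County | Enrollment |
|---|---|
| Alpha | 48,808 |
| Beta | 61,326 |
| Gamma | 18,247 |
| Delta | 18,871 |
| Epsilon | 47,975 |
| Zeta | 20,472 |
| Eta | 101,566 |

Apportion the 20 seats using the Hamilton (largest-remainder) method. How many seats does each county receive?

Total 317265; standard divisor 317265/20 ≈ 15863.25.
Standard quotas: Alpha 3.0768, Beta 3.8659, Gamma 1.1503, Delta 1.1896, Epsilon 3.0243, Zeta 1.2905, Eta 6.4026.
Lower quotas: Alpha 3, Beta 3, Gamma 1, Delta 1, Epsilon 3, Zeta 1, Eta 6 (sum 18, leaving 2 seats).
Remainders in descending order: Beta 0.8659, Eta 0.4026, Zeta 0.2905, Delta 0.1896, Gamma 0.1503, Alpha 0.0768, Epsilon 0.0243.
Largest remainders: Beta, Eta receive the extra seats.

Alpha 3, Beta 4, Gamma 1, Delta 1, Epsilon 3, Zeta 1, Eta 7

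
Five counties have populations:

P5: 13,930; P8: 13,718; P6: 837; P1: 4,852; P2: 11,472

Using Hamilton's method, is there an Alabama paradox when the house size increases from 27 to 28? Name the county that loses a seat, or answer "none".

P6

At 27 seats: P5 8, P8 8, P6 1, P1 3, P2 7.
At 28 seats: P5 9, P8 9, P6 0, P1 3, P2 7.
P6 drops from 1 to 0.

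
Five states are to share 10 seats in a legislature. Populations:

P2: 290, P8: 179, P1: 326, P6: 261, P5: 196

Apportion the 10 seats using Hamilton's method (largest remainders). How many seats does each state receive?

The standard divisor is 1252/10 ≈ 125.2.
Standard quotas: P2 2.316, P8 1.430, P1 2.604, P6 2.085, P5 1.565.
Lower quotas: P2 2, P8 1, P1 2, P6 2, P5 1 (sum 8, leaving 2 seats).
Remainders in descending order: P1 0.604, P5 0.565, P8 0.430, P2 0.316, P6 0.085.
The surplus seats go to P1, P5.

P2 2, P8 1, P1 3, P6 2, P5 2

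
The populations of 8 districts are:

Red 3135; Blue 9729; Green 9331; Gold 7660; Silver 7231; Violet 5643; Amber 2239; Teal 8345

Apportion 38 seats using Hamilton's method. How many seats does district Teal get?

Standard divisor: 53313 ÷ 38 ≈ 1402.974.
Standard quotas: Red 2.2345, Blue 6.9346, Green 6.6509, Gold 5.4598, Silver 5.1541, Violet 4.0222, Amber 1.5959, Teal 5.9481.
Lower quotas: Red 2, Blue 6, Green 6, Gold 5, Silver 5, Violet 4, Amber 1, Teal 5 (sum 34, leaving 4 seats).
Remainders in descending order: Teal 0.9481, Blue 0.9346, Green 0.6509, Amber 0.5959, Gold 0.4598, Red 0.2345, Silver 0.1541, Violet 0.0222.
The surplus seats go to Teal, Blue, Green, Amber.
Teal receives 6.

6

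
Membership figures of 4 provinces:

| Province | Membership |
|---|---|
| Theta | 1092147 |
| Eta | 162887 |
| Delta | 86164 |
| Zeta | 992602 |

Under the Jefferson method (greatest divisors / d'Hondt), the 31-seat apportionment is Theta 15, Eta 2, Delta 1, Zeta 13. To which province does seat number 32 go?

Priority for the next seat is population ÷ (current seats + 1).
Priorities: Theta 68259.188, Eta 54295.667, Delta 43082.000, Zeta 70900.143.
Highest priority: Zeta.

Zeta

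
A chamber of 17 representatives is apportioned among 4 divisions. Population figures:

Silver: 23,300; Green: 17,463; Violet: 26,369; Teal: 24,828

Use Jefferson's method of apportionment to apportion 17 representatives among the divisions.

Silver: 4; Green: 3; Violet: 5; Teal: 5

Standard divisor 91960/17 ≈ 5409.412; standard quotas: Silver 4.307, Green 3.228, Violet 4.875, Teal 4.590.
Rounding down gives 4, 3, 4, 4 = 15 seats, so the divisor must be adjusted.
With modified divisor 4800: modified quotas Silver 4.854, Green 3.638, Violet 5.494, Teal 5.173.
Rounding down: Silver 4, Green 3, Violet 5, Teal 5 (total 17).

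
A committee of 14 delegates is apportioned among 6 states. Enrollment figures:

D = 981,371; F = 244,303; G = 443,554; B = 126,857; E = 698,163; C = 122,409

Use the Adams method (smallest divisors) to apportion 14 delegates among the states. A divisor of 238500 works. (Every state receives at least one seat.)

With modified divisor 238500: modified quotas D 4.115, F 1.024, G 1.860, B 0.532, E 2.927, C 0.513.
Rounding up: D 5, F 2, G 2, B 1, E 3, C 1 (total 14).

D: 5; F: 2; G: 2; B: 1; E: 3; C: 1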